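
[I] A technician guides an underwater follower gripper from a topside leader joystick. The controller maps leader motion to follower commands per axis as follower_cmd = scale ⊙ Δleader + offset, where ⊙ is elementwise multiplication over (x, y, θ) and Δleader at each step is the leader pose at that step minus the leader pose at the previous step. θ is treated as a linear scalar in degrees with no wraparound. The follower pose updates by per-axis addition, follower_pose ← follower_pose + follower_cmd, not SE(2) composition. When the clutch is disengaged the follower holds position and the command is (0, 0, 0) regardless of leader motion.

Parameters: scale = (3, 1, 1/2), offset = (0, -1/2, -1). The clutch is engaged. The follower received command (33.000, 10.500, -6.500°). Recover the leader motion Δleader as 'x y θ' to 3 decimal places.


axis x: (33.000 − 0) / (3) = 11.000
axis y: (10.500 − -1/2) / (1) = 11.000
axis θ: (-6.500 − -1) / (1/2) = -11.000

11.000 11.000 -11.000


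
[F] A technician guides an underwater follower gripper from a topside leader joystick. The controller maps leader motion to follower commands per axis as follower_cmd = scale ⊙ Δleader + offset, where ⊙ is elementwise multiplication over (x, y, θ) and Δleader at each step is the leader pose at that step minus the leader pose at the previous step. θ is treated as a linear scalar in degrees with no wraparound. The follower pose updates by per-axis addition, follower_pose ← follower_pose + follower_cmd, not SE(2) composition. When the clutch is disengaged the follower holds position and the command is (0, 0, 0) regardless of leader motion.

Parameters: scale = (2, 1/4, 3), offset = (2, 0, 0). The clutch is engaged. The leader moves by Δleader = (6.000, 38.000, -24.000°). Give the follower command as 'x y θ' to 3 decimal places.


axis x: 2·6.000 + 2 = 14.000
axis y: 1/4·38.000 + 0 = 9.500
axis θ: 3·-24.000 + 0 = -72.000

14.000 9.500 -72.000


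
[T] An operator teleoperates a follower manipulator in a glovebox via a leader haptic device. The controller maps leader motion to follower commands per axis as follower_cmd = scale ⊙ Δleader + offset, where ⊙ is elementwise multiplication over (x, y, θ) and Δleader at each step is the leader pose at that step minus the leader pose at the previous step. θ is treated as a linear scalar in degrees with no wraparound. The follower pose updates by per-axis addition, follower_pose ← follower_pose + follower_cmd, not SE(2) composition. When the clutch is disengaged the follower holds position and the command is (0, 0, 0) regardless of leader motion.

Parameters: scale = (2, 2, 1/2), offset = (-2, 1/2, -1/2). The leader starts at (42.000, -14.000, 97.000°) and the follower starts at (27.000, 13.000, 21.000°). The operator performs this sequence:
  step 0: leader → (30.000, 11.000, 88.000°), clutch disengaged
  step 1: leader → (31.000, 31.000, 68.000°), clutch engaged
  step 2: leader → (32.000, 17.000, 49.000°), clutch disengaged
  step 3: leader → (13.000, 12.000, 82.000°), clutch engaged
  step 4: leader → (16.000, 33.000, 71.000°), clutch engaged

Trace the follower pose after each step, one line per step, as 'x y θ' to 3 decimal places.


27.000 13.000 21.000
27.000 53.500 10.500
27.000 53.500 10.500
-13.000 44.000 26.500
-9.000 86.500 20.500

step 0: Δleader=(-12.000, 25.000, -9.000°), disengaged; cmd=(0,0,0) → follower holds at (27.000, 13.000, 21.000°)
step 1: Δleader=(1.000, 20.000, -20.000°), engaged; cmd=(0.000, 40.500, -10.500°) → follower=(27.000, 53.500, 10.500°)
step 2: Δleader=(1.000, -14.000, -19.000°), disengaged; cmd=(0,0,0) → follower holds at (27.000, 53.500, 10.500°)
step 3: Δleader=(-19.000, -5.000, 33.000°), engaged; cmd=(-40.000, -9.500, 16.000°) → follower=(-13.000, 44.000, 26.500°)
step 4: Δleader=(3.000, 21.000, -11.000°), engaged; cmd=(4.000, 42.500, -6.000°) → follower=(-9.000, 86.500, 20.500°)


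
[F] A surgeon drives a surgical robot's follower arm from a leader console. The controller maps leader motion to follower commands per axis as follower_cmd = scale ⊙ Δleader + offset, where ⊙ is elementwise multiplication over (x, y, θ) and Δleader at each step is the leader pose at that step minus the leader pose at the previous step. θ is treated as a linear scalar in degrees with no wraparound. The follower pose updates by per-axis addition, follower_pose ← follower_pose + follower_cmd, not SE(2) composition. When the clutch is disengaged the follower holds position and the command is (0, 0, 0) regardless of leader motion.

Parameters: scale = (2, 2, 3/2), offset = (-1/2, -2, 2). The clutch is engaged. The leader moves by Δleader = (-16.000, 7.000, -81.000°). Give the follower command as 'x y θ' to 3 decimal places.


axis x: 2·-16.000 + -1/2 = -32.500
axis y: 2·7.000 + -2 = 12.000
axis θ: 3/2·-81.000 + 2 = -119.500

-32.500 12.000 -119.500


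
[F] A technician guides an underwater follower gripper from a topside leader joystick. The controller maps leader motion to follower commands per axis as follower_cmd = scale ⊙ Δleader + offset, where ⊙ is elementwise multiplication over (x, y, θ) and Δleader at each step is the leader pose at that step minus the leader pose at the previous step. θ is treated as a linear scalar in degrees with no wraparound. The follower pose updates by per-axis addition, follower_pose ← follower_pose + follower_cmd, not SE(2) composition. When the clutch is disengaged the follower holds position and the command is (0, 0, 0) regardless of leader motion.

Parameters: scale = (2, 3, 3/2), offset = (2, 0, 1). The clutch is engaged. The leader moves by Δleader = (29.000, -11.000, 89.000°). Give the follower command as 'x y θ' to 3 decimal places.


60.000 -33.000 134.500

axis x: 2·29.000 + 2 = 60.000
axis y: 3·-11.000 + 0 = -33.000
axis θ: 3/2·89.000 + 1 = 134.500


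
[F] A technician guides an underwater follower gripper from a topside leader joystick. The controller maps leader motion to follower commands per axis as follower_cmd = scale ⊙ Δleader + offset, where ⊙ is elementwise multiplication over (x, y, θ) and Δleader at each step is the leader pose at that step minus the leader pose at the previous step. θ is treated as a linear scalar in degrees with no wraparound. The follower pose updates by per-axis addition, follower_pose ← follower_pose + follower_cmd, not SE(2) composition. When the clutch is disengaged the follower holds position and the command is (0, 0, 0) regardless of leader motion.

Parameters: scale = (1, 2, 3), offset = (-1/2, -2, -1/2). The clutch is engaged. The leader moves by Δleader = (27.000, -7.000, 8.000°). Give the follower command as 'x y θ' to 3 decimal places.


axis x: 1·27.000 + -1/2 = 26.500
axis y: 2·-7.000 + -2 = -16.000
axis θ: 3·8.000 + -1/2 = 23.500

26.500 -16.000 23.500


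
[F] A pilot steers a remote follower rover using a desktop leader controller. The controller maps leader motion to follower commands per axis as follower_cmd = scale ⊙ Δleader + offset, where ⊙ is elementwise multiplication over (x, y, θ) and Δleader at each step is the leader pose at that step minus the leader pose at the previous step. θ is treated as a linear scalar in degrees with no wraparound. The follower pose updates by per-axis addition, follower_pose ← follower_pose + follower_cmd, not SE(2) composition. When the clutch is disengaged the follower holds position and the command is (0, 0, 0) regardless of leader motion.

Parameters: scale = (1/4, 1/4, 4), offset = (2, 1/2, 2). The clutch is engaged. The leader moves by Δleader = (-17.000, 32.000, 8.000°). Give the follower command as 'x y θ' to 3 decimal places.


-2.250 8.500 34.000

axis x: 1/4·-17.000 + 2 = -2.250
axis y: 1/4·32.000 + 1/2 = 8.500
axis θ: 4·8.000 + 2 = 34.000


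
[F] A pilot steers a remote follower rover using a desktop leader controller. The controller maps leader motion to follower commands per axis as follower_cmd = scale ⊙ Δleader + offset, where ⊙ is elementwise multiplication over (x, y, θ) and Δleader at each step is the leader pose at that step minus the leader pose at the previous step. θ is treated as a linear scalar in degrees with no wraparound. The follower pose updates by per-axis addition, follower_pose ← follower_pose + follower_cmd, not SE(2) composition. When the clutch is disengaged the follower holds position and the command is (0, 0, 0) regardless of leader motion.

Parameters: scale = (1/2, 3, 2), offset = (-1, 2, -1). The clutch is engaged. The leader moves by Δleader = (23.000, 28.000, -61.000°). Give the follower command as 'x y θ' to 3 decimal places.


10.500 86.000 -123.000

axis x: 1/2·23.000 + -1 = 10.500
axis y: 3·28.000 + 2 = 86.000
axis θ: 2·-61.000 + -1 = -123.000


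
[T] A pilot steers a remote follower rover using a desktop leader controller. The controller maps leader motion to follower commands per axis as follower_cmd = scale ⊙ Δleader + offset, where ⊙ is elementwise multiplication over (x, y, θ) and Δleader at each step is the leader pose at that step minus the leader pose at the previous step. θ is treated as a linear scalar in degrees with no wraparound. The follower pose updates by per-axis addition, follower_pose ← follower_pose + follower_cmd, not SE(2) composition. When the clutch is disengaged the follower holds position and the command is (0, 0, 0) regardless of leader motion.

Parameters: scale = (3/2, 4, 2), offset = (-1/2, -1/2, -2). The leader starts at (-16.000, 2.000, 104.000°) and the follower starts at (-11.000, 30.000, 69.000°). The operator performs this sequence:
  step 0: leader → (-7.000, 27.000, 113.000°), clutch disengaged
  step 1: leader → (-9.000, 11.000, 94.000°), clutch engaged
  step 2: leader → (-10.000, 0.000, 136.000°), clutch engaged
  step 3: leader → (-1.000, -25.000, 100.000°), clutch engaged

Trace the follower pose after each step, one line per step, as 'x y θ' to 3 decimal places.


step 0: Δleader=(9.000, 25.000, 9.000°), disengaged; cmd=(0,0,0) → follower holds at (-11.000, 30.000, 69.000°)
step 1: Δleader=(-2.000, -16.000, -19.000°), engaged; cmd=(-3.500, -64.500, -40.000°) → follower=(-14.500, -34.500, 29.000°)
step 2: Δleader=(-1.000, -11.000, 42.000°), engaged; cmd=(-2.000, -44.500, 82.000°) → follower=(-16.500, -79.000, 111.000°)
step 3: Δleader=(9.000, -25.000, -36.000°), engaged; cmd=(13.000, -100.500, -74.000°) → follower=(-3.500, -179.500, 37.000°)

-11.000 30.000 69.000
-14.500 -34.500 29.000
-16.500 -79.000 111.000
-3.500 -179.500 37.000


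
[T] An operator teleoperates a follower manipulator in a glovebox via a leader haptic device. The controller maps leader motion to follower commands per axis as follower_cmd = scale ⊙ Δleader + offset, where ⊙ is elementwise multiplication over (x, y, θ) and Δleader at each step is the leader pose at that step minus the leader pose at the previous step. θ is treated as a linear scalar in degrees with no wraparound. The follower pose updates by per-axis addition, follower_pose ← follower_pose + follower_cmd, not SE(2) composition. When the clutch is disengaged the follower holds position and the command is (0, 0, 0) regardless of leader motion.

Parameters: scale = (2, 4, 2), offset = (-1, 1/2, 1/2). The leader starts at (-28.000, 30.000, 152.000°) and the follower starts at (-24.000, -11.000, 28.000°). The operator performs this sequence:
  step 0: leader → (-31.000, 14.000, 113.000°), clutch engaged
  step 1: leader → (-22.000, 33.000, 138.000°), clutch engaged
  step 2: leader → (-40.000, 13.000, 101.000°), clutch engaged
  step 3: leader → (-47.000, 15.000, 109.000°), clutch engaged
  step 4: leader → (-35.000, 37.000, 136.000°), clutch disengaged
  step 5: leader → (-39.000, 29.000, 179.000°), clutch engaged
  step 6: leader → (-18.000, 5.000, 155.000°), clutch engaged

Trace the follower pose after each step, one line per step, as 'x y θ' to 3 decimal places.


step 0: Δleader=(-3.000, -16.000, -39.000°), engaged; cmd=(-7.000, -63.500, -77.500°) → follower=(-31.000, -74.500, -49.500°)
step 1: Δleader=(9.000, 19.000, 25.000°), engaged; cmd=(17.000, 76.500, 50.500°) → follower=(-14.000, 2.000, 1.000°)
step 2: Δleader=(-18.000, -20.000, -37.000°), engaged; cmd=(-37.000, -79.500, -73.500°) → follower=(-51.000, -77.500, -72.500°)
step 3: Δleader=(-7.000, 2.000, 8.000°), engaged; cmd=(-15.000, 8.500, 16.500°) → follower=(-66.000, -69.000, -56.000°)
step 4: Δleader=(12.000, 22.000, 27.000°), disengaged; cmd=(0,0,0) → follower holds at (-66.000, -69.000, -56.000°)
step 5: Δleader=(-4.000, -8.000, 43.000°), engaged; cmd=(-9.000, -31.500, 86.500°) → follower=(-75.000, -100.500, 30.500°)
step 6: Δleader=(21.000, -24.000, -24.000°), engaged; cmd=(41.000, -95.500, -47.500°) → follower=(-34.000, -196.000, -17.000°)

-31.000 -74.500 -49.500
-14.000 2.000 1.000
-51.000 -77.500 -72.500
-66.000 -69.000 -56.000
-66.000 -69.000 -56.000
-75.000 -100.500 30.500
-34.000 -196.000 -17.000


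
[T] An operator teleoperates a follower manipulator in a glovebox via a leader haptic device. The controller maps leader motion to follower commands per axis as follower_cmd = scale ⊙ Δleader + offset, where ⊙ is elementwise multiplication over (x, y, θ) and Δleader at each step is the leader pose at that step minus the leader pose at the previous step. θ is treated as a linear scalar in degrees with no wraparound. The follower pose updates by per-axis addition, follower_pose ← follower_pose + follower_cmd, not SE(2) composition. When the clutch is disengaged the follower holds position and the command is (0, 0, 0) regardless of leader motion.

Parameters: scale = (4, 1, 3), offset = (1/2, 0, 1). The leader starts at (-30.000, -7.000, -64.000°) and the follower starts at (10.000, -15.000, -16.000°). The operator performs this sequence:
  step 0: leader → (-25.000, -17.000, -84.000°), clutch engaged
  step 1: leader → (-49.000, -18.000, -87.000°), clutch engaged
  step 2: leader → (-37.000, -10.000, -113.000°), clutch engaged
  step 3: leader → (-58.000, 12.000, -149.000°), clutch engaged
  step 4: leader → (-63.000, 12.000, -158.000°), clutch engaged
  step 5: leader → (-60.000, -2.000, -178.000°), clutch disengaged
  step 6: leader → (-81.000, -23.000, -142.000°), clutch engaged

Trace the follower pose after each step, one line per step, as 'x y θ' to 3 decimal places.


30.500 -25.000 -75.000
-65.000 -26.000 -83.000
-16.500 -18.000 -160.000
-100.000 4.000 -267.000
-119.500 4.000 -293.000
-119.500 4.000 -293.000
-203.000 -17.000 -184.000

step 0: Δleader=(5.000, -10.000, -20.000°), engaged; cmd=(20.500, -10.000, -59.000°) → follower=(30.500, -25.000, -75.000°)
step 1: Δleader=(-24.000, -1.000, -3.000°), engaged; cmd=(-95.500, -1.000, -8.000°) → follower=(-65.000, -26.000, -83.000°)
step 2: Δleader=(12.000, 8.000, -26.000°), engaged; cmd=(48.500, 8.000, -77.000°) → follower=(-16.500, -18.000, -160.000°)
step 3: Δleader=(-21.000, 22.000, -36.000°), engaged; cmd=(-83.500, 22.000, -107.000°) → follower=(-100.000, 4.000, -267.000°)
step 4: Δleader=(-5.000, 0.000, -9.000°), engaged; cmd=(-19.500, 0.000, -26.000°) → follower=(-119.500, 4.000, -293.000°)
step 5: Δleader=(3.000, -14.000, -20.000°), disengaged; cmd=(0,0,0) → follower holds at (-119.500, 4.000, -293.000°)
step 6: Δleader=(-21.000, -21.000, 36.000°), engaged; cmd=(-83.500, -21.000, 109.000°) → follower=(-203.000, -17.000, -184.000°)


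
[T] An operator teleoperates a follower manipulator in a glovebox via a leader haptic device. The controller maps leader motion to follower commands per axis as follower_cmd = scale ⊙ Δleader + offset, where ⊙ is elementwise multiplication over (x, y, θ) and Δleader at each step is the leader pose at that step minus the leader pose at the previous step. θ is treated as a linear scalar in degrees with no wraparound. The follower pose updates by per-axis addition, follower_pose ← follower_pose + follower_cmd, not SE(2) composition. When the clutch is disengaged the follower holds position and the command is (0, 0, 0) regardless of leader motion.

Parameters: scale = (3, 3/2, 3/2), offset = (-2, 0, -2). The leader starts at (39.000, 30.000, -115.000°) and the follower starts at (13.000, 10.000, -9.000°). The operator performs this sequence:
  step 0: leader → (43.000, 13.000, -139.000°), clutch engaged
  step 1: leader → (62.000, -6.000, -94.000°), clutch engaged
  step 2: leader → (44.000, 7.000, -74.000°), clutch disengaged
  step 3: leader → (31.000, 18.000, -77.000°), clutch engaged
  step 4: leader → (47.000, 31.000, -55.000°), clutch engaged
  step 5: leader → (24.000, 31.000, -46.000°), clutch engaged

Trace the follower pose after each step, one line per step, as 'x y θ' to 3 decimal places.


step 0: Δleader=(4.000, -17.000, -24.000°), engaged; cmd=(10.000, -25.500, -38.000°) → follower=(23.000, -15.500, -47.000°)
step 1: Δleader=(19.000, -19.000, 45.000°), engaged; cmd=(55.000, -28.500, 65.500°) → follower=(78.000, -44.000, 18.500°)
step 2: Δleader=(-18.000, 13.000, 20.000°), disengaged; cmd=(0,0,0) → follower holds at (78.000, -44.000, 18.500°)
step 3: Δleader=(-13.000, 11.000, -3.000°), engaged; cmd=(-41.000, 16.500, -6.500°) → follower=(37.000, -27.500, 12.000°)
step 4: Δleader=(16.000, 13.000, 22.000°), engaged; cmd=(46.000, 19.500, 31.000°) → follower=(83.000, -8.000, 43.000°)
step 5: Δleader=(-23.000, 0.000, 9.000°), engaged; cmd=(-71.000, 0.000, 11.500°) → follower=(12.000, -8.000, 54.500°)

23.000 -15.500 -47.000
78.000 -44.000 18.500
78.000 -44.000 18.500
37.000 -27.500 12.000
83.000 -8.000 43.000
12.000 -8.000 54.500


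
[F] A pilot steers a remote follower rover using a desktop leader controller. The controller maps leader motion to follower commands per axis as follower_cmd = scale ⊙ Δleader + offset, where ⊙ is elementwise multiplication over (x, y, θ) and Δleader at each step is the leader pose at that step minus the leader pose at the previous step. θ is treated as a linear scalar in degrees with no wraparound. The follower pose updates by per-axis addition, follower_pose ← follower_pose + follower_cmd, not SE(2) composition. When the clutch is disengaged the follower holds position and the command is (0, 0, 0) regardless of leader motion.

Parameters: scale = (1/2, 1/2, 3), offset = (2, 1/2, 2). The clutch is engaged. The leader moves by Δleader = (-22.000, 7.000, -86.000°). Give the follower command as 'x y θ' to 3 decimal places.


-9.000 4.000 -256.000

axis x: 1/2·-22.000 + 2 = -9.000
axis y: 1/2·7.000 + 1/2 = 4.000
axis θ: 3·-86.000 + 2 = -256.000


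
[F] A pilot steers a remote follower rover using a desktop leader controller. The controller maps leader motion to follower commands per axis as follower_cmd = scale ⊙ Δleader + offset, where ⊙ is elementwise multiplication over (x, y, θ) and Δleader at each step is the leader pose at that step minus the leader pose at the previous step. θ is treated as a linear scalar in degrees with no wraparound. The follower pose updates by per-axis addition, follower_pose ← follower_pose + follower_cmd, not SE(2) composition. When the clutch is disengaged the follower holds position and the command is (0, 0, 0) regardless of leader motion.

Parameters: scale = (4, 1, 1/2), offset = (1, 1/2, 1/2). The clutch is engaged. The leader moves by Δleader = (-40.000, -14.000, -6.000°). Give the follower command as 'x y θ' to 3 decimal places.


-159.000 -13.500 -2.500

axis x: 4·-40.000 + 1 = -159.000
axis y: 1·-14.000 + 1/2 = -13.500
axis θ: 1/2·-6.000 + 1/2 = -2.500


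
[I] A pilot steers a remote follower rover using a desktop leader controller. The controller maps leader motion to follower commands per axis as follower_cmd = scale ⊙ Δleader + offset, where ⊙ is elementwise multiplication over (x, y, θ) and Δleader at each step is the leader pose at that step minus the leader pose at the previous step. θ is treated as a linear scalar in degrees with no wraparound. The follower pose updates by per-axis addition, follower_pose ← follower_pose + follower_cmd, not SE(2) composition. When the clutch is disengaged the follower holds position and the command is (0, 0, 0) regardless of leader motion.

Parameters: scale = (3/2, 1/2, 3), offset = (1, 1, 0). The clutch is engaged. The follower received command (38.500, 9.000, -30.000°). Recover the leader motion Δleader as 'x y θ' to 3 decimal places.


25.000 16.000 -10.000

axis x: (38.500 − 1) / (3/2) = 25.000
axis y: (9.000 − 1) / (1/2) = 16.000
axis θ: (-30.000 − 0) / (3) = -10.000


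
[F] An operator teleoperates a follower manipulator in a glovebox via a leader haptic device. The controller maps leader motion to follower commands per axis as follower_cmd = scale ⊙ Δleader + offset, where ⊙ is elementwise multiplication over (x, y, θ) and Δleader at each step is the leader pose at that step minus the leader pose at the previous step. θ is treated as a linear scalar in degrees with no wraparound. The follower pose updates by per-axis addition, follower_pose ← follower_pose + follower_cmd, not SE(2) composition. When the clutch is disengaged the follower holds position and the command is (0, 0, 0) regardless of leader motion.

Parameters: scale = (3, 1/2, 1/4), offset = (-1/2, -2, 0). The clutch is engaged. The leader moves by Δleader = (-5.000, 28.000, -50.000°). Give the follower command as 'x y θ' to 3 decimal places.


axis x: 3·-5.000 + -1/2 = -15.500
axis y: 1/2·28.000 + -2 = 12.000
axis θ: 1/4·-50.000 + 0 = -12.500

-15.500 12.000 -12.500


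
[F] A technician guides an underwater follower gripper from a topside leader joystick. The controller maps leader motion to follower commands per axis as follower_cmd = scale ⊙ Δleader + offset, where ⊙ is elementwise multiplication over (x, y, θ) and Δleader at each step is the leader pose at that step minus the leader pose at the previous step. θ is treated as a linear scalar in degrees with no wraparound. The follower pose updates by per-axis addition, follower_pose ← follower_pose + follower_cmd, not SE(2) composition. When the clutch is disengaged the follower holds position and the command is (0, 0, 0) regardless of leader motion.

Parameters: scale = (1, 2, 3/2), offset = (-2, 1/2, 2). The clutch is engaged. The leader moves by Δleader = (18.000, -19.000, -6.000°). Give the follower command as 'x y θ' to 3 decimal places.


16.000 -37.500 -7.000

axis x: 1·18.000 + -2 = 16.000
axis y: 2·-19.000 + 1/2 = -37.500
axis θ: 3/2·-6.000 + 2 = -7.000


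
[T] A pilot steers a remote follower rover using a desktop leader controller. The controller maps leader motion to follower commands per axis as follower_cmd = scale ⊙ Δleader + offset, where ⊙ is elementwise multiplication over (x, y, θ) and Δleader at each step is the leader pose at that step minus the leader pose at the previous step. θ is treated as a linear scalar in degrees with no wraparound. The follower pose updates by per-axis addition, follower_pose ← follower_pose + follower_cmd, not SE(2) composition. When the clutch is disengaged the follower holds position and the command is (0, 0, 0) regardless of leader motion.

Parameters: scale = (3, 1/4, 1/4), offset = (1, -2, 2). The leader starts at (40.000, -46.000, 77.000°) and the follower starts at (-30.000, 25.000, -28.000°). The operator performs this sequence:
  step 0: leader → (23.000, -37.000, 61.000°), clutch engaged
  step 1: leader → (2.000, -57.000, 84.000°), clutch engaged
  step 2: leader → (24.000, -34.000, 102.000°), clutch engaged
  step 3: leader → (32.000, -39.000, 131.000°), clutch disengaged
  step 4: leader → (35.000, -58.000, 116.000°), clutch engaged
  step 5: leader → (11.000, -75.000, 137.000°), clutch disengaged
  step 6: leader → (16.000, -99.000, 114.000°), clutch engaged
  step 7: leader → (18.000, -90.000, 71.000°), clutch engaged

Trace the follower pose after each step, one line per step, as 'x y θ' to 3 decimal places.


step 0: Δleader=(-17.000, 9.000, -16.000°), engaged; cmd=(-50.000, 0.250, -2.000°) → follower=(-80.000, 25.250, -30.000°)
step 1: Δleader=(-21.000, -20.000, 23.000°), engaged; cmd=(-62.000, -7.000, 7.750°) → follower=(-142.000, 18.250, -22.250°)
step 2: Δleader=(22.000, 23.000, 18.000°), engaged; cmd=(67.000, 3.750, 6.500°) → follower=(-75.000, 22.000, -15.750°)
step 3: Δleader=(8.000, -5.000, 29.000°), disengaged; cmd=(0,0,0) → follower holds at (-75.000, 22.000, -15.750°)
step 4: Δleader=(3.000, -19.000, -15.000°), engaged; cmd=(10.000, -6.750, -1.750°) → follower=(-65.000, 15.250, -17.500°)
step 5: Δleader=(-24.000, -17.000, 21.000°), disengaged; cmd=(0,0,0) → follower holds at (-65.000, 15.250, -17.500°)
step 6: Δleader=(5.000, -24.000, -23.000°), engaged; cmd=(16.000, -8.000, -3.750°) → follower=(-49.000, 7.250, -21.250°)
step 7: Δleader=(2.000, 9.000, -43.000°), engaged; cmd=(7.000, 0.250, -8.750°) → follower=(-42.000, 7.500, -30.000°)

-80.000 25.250 -30.000
-142.000 18.250 -22.250
-75.000 22.000 -15.750
-75.000 22.000 -15.750
-65.000 15.250 -17.500
-65.000 15.250 -17.500
-49.000 7.250 -21.250
-42.000 7.500 -30.000


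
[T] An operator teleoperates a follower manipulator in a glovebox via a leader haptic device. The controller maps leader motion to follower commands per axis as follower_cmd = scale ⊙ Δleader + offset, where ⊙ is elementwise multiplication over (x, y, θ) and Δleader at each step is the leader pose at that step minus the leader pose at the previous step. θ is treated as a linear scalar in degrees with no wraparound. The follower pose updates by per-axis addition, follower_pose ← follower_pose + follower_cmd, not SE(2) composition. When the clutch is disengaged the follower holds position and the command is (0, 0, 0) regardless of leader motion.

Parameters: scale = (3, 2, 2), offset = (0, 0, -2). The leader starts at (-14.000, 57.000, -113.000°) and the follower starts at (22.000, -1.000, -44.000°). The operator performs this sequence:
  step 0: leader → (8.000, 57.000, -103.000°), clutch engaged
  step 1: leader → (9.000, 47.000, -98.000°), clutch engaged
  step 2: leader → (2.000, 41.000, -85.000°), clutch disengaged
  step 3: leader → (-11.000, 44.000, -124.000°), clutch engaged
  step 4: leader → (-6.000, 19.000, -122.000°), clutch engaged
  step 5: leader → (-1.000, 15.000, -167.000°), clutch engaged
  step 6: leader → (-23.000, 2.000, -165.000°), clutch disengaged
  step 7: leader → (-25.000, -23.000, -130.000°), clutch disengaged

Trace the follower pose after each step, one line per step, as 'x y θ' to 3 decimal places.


step 0: Δleader=(22.000, 0.000, 10.000°), engaged; cmd=(66.000, 0.000, 18.000°) → follower=(88.000, -1.000, -26.000°)
step 1: Δleader=(1.000, -10.000, 5.000°), engaged; cmd=(3.000, -20.000, 8.000°) → follower=(91.000, -21.000, -18.000°)
step 2: Δleader=(-7.000, -6.000, 13.000°), disengaged; cmd=(0,0,0) → follower holds at (91.000, -21.000, -18.000°)
step 3: Δleader=(-13.000, 3.000, -39.000°), engaged; cmd=(-39.000, 6.000, -80.000°) → follower=(52.000, -15.000, -98.000°)
step 4: Δleader=(5.000, -25.000, 2.000°), engaged; cmd=(15.000, -50.000, 2.000°) → follower=(67.000, -65.000, -96.000°)
step 5: Δleader=(5.000, -4.000, -45.000°), engaged; cmd=(15.000, -8.000, -92.000°) → follower=(82.000, -73.000, -188.000°)
step 6: Δleader=(-22.000, -13.000, 2.000°), disengaged; cmd=(0,0,0) → follower holds at (82.000, -73.000, -188.000°)
step 7: Δleader=(-2.000, -25.000, 35.000°), disengaged; cmd=(0,0,0) → follower holds at (82.000, -73.000, -188.000°)

88.000 -1.000 -26.000
91.000 -21.000 -18.000
91.000 -21.000 -18.000
52.000 -15.000 -98.000
67.000 -65.000 -96.000
82.000 -73.000 -188.000
82.000 -73.000 -188.000
82.000 -73.000 -188.000


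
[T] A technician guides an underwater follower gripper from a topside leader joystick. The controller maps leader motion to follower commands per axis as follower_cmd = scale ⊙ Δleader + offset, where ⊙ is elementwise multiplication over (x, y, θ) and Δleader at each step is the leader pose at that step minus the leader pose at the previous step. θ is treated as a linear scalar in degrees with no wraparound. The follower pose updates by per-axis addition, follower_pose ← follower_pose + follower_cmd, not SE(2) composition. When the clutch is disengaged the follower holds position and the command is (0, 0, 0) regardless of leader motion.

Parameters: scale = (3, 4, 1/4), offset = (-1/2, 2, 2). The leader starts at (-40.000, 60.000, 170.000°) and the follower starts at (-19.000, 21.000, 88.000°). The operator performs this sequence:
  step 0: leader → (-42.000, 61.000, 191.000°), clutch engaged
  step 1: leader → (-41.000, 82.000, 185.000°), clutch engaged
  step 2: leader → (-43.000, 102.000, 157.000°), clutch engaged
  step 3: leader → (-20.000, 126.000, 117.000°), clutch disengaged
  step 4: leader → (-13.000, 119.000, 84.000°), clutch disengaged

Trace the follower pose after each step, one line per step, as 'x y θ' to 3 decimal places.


-25.500 27.000 95.250
-23.000 113.000 95.750
-29.500 195.000 90.750
-29.500 195.000 90.750
-29.500 195.000 90.750

step 0: Δleader=(-2.000, 1.000, 21.000°), engaged; cmd=(-6.500, 6.000, 7.250°) → follower=(-25.500, 27.000, 95.250°)
step 1: Δleader=(1.000, 21.000, -6.000°), engaged; cmd=(2.500, 86.000, 0.500°) → follower=(-23.000, 113.000, 95.750°)
step 2: Δleader=(-2.000, 20.000, -28.000°), engaged; cmd=(-6.500, 82.000, -5.000°) → follower=(-29.500, 195.000, 90.750°)
step 3: Δleader=(23.000, 24.000, -40.000°), disengaged; cmd=(0,0,0) → follower holds at (-29.500, 195.000, 90.750°)
step 4: Δleader=(7.000, -7.000, -33.000°), disengaged; cmd=(0,0,0) → follower holds at (-29.500, 195.000, 90.750°)


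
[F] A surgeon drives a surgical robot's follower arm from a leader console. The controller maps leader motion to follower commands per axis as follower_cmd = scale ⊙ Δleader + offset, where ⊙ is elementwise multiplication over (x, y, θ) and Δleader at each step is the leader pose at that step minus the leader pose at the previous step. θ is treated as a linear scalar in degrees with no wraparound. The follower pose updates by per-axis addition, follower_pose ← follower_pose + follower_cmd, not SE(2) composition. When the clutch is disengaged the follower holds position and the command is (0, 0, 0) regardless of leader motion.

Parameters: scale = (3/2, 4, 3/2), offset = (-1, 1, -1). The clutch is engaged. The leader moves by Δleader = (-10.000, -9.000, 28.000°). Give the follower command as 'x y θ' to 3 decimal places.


axis x: 3/2·-10.000 + -1 = -16.000
axis y: 4·-9.000 + 1 = -35.000
axis θ: 3/2·28.000 + -1 = 41.000

-16.000 -35.000 41.000


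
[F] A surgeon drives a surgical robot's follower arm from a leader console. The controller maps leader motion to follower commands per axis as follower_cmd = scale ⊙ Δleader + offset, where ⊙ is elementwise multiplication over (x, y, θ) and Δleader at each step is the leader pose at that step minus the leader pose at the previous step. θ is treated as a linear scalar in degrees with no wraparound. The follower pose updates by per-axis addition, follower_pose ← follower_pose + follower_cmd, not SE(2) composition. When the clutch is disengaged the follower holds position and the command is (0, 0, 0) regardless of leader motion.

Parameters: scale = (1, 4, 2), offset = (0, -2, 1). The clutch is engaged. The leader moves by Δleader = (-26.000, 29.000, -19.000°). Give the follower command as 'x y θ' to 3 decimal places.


-26.000 114.000 -37.000

axis x: 1·-26.000 + 0 = -26.000
axis y: 4·29.000 + -2 = 114.000
axis θ: 2·-19.000 + 1 = -37.000


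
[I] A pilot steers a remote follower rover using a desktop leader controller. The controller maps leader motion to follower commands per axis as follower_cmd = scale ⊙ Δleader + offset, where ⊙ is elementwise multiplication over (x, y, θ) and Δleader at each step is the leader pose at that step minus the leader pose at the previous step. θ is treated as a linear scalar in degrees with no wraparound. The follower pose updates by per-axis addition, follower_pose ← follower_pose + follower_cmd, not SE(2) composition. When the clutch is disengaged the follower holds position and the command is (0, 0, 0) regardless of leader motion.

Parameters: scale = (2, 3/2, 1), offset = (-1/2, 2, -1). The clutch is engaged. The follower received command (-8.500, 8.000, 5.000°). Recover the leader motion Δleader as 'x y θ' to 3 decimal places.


axis x: (-8.500 − -1/2) / (2) = -4.000
axis y: (8.000 − 2) / (3/2) = 4.000
axis θ: (5.000 − -1) / (1) = 6.000

-4.000 4.000 6.000


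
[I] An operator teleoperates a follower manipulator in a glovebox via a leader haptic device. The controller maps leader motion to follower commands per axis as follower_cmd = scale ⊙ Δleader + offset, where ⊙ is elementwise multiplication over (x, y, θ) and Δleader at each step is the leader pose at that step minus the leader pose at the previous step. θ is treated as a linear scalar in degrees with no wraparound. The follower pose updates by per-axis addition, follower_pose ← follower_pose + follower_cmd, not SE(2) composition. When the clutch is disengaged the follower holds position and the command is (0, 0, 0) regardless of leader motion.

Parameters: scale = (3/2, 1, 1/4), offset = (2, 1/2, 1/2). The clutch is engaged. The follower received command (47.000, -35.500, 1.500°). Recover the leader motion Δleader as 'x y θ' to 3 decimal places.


30.000 -36.000 4.000

axis x: (47.000 − 2) / (3/2) = 30.000
axis y: (-35.500 − 1/2) / (1) = -36.000
axis θ: (1.500 − 1/2) / (1/4) = 4.000


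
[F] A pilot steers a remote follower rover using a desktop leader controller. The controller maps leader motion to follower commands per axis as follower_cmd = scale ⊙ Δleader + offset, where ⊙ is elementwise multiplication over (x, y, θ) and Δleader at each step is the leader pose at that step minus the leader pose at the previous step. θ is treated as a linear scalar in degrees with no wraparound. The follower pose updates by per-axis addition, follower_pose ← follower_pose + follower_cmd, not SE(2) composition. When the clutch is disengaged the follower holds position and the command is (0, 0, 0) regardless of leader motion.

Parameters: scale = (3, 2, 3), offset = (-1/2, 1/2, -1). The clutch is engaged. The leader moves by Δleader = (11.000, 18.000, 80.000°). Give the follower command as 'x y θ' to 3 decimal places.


32.500 36.500 239.000

axis x: 3·11.000 + -1/2 = 32.500
axis y: 2·18.000 + 1/2 = 36.500
axis θ: 3·80.000 + -1 = 239.000


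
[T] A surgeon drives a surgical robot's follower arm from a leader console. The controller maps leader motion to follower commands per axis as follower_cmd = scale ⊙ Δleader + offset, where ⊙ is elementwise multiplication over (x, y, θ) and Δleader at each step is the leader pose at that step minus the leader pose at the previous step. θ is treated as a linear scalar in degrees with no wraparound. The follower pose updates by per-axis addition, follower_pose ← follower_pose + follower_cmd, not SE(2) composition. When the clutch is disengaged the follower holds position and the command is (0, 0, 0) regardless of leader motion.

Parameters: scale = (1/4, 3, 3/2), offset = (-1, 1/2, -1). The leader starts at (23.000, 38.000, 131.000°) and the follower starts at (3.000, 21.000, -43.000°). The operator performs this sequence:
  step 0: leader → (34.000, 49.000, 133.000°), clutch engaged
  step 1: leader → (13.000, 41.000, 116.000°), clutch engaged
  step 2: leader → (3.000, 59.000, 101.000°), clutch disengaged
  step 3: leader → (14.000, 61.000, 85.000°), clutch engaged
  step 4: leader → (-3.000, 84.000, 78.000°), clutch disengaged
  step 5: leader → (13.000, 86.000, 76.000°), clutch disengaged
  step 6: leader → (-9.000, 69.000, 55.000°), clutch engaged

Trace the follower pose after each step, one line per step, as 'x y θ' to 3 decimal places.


step 0: Δleader=(11.000, 11.000, 2.000°), engaged; cmd=(1.750, 33.500, 2.000°) → follower=(4.750, 54.500, -41.000°)
step 1: Δleader=(-21.000, -8.000, -17.000°), engaged; cmd=(-6.250, -23.500, -26.500°) → follower=(-1.500, 31.000, -67.500°)
step 2: Δleader=(-10.000, 18.000, -15.000°), disengaged; cmd=(0,0,0) → follower holds at (-1.500, 31.000, -67.500°)
step 3: Δleader=(11.000, 2.000, -16.000°), engaged; cmd=(1.750, 6.500, -25.000°) → follower=(0.250, 37.500, -92.500°)
step 4: Δleader=(-17.000, 23.000, -7.000°), disengaged; cmd=(0,0,0) → follower holds at (0.250, 37.500, -92.500°)
step 5: Δleader=(16.000, 2.000, -2.000°), disengaged; cmd=(0,0,0) → follower holds at (0.250, 37.500, -92.500°)
step 6: Δleader=(-22.000, -17.000, -21.000°), engaged; cmd=(-6.500, -50.500, -32.500°) → follower=(-6.250, -13.000, -125.000°)

4.750 54.500 -41.000
-1.500 31.000 -67.500
-1.500 31.000 -67.500
0.250 37.500 -92.500
0.250 37.500 -92.500
0.250 37.500 -92.500
-6.250 -13.000 -125.000


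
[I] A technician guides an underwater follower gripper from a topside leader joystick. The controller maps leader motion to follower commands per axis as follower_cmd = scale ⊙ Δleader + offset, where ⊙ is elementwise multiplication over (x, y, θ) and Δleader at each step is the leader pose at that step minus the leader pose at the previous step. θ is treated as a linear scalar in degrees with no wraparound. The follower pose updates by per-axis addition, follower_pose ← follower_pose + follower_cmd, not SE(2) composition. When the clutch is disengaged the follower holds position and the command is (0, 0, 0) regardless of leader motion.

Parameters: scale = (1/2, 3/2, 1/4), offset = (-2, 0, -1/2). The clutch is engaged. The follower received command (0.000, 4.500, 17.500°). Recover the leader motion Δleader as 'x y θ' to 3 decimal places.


4.000 3.000 72.000

axis x: (0.000 − -2) / (1/2) = 4.000
axis y: (4.500 − 0) / (3/2) = 3.000
axis θ: (17.500 − -1/2) / (1/4) = 72.000


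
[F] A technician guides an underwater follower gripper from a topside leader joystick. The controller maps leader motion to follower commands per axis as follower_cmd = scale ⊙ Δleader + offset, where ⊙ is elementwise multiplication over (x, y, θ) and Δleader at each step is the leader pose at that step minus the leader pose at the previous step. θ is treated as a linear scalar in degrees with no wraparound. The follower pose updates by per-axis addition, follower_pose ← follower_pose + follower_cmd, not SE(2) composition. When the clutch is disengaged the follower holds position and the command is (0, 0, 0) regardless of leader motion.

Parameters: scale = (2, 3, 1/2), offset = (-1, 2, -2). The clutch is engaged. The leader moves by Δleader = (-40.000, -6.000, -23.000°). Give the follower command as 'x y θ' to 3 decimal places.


-81.000 -16.000 -13.500

axis x: 2·-40.000 + -1 = -81.000
axis y: 3·-6.000 + 2 = -16.000
axis θ: 1/2·-23.000 + -2 = -13.500


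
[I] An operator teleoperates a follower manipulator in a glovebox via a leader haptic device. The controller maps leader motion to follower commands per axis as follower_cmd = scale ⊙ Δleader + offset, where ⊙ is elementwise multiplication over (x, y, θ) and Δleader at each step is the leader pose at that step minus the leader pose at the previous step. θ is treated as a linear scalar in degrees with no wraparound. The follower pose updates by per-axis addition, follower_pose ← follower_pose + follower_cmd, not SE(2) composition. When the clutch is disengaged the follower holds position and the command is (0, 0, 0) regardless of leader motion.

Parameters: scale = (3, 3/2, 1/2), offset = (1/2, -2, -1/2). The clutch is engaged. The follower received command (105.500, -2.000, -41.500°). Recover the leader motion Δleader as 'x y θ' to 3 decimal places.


35.000 0.000 -82.000

axis x: (105.500 − 1/2) / (3) = 35.000
axis y: (-2.000 − -2) / (3/2) = 0.000
axis θ: (-41.500 − -1/2) / (1/2) = -82.000
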